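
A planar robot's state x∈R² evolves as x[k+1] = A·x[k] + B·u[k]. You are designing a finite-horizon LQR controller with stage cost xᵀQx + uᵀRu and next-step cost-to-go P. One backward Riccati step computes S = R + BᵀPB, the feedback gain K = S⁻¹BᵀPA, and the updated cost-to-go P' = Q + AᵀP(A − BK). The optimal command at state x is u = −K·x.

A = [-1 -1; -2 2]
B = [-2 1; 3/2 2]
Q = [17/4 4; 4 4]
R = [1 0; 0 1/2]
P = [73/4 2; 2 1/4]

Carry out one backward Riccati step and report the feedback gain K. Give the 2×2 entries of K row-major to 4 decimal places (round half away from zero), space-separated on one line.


0.2697 0.3375 -0.5859 -0.1260

BᵀP = [-33.5000 -3.6250; 22.2500 2.5000]
S = R + BᵀPB = [1 0; 0 1/2] + [61.5625 -40.7500; -40.7500 27.2500] = [62.5625 -40.7500; -40.7500 27.7500]
BᵀPA = [40.7500 26.2500; -27.2500 -17.2500]
K = S⁻¹·BᵀPA = [0.2697 0.3375; -0.5859 -0.1260]
A−BK = [0.1253 -0.1990; -1.2327 1.7456]
AᵀP(A−BK) = [0.2930 0.0630; 0.0630 0.2169]
P' = Q + AᵀP(A−BK) = [4.5430 4.0630; 4.0630 4.2169]
tr(P') = 8.7598


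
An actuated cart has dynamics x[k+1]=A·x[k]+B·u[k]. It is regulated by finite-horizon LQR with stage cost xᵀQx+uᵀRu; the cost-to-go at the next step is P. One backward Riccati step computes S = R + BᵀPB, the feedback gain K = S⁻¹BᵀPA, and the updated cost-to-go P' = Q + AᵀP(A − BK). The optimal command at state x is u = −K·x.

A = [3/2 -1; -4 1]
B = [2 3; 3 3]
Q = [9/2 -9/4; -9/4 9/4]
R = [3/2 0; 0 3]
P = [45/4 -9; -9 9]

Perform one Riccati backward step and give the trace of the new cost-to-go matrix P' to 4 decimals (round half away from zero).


BᵀP = [-4.5000 9.0000; 6.7500 0.0000]
S = R + BᵀPB = [3/2 0; 0 3] + [18.0000 13.5000; 13.5000 20.2500] = [19.5000 13.5000; 13.5000 23.2500]
BᵀPA = [-42.7500 13.5000; 10.1250 -6.7500]
K = S⁻¹·BᵀPA = [-4.1701 1.4938; 2.8568 -1.1577]
A−BK = [1.2697 -0.5145; -0.0602 -0.0083]
AᵀP(A−BK) = [70.1141 -26.7946; -26.7946 10.2697]
P' = Q + AᵀP(A−BK) = [74.6141 -29.0446; -29.0446 12.5197]
tr(P') = 87.1338

87.1338


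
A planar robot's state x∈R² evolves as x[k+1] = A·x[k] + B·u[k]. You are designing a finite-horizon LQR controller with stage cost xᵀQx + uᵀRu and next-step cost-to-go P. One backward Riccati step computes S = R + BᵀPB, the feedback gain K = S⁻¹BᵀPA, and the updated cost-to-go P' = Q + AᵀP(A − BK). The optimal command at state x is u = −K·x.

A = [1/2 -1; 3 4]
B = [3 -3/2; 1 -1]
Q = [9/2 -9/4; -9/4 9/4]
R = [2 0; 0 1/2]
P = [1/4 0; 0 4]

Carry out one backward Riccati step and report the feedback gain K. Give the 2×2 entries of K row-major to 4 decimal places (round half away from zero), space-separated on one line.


BᵀP = [0.7500 4.0000; -0.3750 -4.0000]
S = R + BᵀPB = [2 0; 0 1/2] + [6.2500 -5.1250; -5.1250 4.5625] = [8.2500 -5.1250; -5.1250 5.0625]
BᵀPA = [12.3750 15.2500; -12.1875 -15.6250]
K = S⁻¹·BᵀPA = [0.0121 -0.1855; -2.3952 -3.2742]
A−BK = [-3.1290 -5.3548; 0.5927 0.9113]
AᵀP(A−BK) = [6.7218 10.2661; 10.2661 15.9194]
P' = Q + AᵀP(A−BK) = [11.2218 8.0161; 8.0161 18.1694]
tr(P') = 29.3911

0.0121 -0.1855 -2.3952 -3.2742


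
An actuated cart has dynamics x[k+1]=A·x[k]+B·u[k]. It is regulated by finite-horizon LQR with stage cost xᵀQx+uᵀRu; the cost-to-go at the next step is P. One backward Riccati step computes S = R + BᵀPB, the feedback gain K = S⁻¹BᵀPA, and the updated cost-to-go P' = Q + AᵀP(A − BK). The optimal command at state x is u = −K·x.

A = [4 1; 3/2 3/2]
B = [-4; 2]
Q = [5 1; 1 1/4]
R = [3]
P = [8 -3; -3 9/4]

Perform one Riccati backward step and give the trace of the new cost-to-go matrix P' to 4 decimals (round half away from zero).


19.3105

BᵀP = [-38.0000 16.5000]
S = R + BᵀPB = [3] + [185.0000] = [188.0000]
BᵀPA = [-127.2500 -13.2500]
K = S⁻¹·BᵀPA = [-0.6769 -0.0705]
A−BK = [1.2926 0.7181; 2.8537 1.6410]
AᵀP(A−BK) = [10.9318 5.5941; 5.5941 3.1287]
P' = Q + AᵀP(A−BK) = [15.9318 6.5941; 6.5941 3.3787]
tr(P') = 19.3105


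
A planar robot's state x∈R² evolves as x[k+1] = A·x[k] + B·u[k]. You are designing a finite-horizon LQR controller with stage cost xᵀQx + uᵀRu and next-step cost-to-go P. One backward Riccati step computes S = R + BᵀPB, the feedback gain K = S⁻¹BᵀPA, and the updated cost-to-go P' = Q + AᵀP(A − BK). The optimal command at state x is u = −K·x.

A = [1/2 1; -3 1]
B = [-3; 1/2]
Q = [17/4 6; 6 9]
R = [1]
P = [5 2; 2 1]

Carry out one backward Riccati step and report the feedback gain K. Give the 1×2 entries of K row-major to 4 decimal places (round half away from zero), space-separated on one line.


0.2360 -0.4845

BᵀP = [-14.0000 -5.5000]
S = R + BᵀPB = [1] + [39.2500] = [40.2500]
BᵀPA = [9.5000 -19.5000]
K = S⁻¹·BᵀPA = [0.2360 -0.4845]
A−BK = [1.2081 -0.4534; -3.1180 1.2422]
AᵀP(A−BK) = [2.0078 -0.8975; -0.8975 0.5528]
P' = Q + AᵀP(A−BK) = [6.2578 5.1025; 5.1025 9.5528]
tr(P') = 15.8106


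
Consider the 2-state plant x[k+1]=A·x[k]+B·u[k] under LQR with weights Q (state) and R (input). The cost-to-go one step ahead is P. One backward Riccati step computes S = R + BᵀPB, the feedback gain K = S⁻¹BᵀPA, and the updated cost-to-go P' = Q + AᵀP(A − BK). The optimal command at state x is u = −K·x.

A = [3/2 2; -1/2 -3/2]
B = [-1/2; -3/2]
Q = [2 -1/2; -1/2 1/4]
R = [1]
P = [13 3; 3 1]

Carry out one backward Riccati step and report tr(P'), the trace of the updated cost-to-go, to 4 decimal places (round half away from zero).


15.2045

BᵀP = [-11.0000 -3.0000]
S = R + BᵀPB = [1] + [10.0000] = [11.0000]
BᵀPA = [-15.0000 -17.5000]
K = S⁻¹·BᵀPA = [-1.3636 -1.5909]
A−BK = [0.8182 1.2045; -2.5455 -3.8864]
AᵀP(A−BK) = [4.5455 6.1364; 6.1364 8.4091]
P' = Q + AᵀP(A−BK) = [6.5455 5.6364; 5.6364 8.6591]
tr(P') = 15.2045


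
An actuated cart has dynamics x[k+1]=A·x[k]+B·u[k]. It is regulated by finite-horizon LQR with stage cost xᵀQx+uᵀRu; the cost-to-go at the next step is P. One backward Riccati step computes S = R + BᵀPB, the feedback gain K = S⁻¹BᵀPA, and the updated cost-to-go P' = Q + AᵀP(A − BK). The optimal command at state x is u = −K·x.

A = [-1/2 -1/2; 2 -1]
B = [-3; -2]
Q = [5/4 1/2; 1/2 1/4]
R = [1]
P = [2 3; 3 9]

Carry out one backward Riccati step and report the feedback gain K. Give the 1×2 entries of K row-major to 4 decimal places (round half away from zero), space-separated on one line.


BᵀP = [-12.0000 -27.0000]
S = R + BᵀPB = [1] + [90.0000] = [91.0000]
BᵀPA = [-48.0000 33.0000]
K = S⁻¹·BᵀPA = [-0.5275 0.3626]
A−BK = [-2.0824 0.5879; 0.9451 -0.2747]
AᵀP(A−BK) = [5.1813 -1.5934; -1.5934 0.5330]
P' = Q + AᵀP(A−BK) = [6.4313 -1.0934; -1.0934 0.7830]
tr(P') = 7.2143

-0.5275 0.3626


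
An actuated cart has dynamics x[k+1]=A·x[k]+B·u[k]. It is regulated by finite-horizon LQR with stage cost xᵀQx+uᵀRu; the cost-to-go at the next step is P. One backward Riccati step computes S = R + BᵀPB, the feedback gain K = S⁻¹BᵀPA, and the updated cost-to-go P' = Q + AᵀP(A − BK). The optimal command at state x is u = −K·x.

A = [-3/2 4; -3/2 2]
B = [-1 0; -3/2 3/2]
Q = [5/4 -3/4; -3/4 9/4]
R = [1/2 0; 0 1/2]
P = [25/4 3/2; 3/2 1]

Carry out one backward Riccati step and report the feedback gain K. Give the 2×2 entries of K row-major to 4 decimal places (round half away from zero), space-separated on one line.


1.3111 -3.3185 0.1000 -1.0667

BᵀP = [-8.5000 -3.0000; 2.2500 1.5000]
S = R + BᵀPB = [1/2 0; 0 1/2] + [13.0000 -4.5000; -4.5000 2.2500] = [13.5000 -4.5000; -4.5000 2.7500]
BᵀPA = [17.2500 -40.0000; -5.6250 12.0000]
K = S⁻¹·BᵀPA = [1.3111 -3.3185; 0.1000 -1.0667]
A−BK = [-0.1889 0.6815; 0.3167 -1.3778]
AᵀP(A−BK) = [1.0083 -2.7556; -2.7556 8.0593]
P' = Q + AᵀP(A−BK) = [2.2583 -3.5056; -3.5056 10.3093]
tr(P') = 12.5676


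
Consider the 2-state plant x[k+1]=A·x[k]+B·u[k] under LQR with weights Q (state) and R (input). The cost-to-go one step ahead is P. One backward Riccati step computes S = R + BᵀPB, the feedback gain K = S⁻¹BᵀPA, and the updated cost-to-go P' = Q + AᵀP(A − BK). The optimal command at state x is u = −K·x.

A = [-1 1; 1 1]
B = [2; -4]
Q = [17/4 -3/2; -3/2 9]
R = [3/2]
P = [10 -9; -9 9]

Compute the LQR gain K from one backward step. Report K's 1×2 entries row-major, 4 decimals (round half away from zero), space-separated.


BᵀP = [56.0000 -54.0000]
S = R + BᵀPB = [3/2] + [328.0000] = [329.5000]
BᵀPA = [-110.0000 2.0000]
K = S⁻¹·BᵀPA = [-0.3338 0.0061]
A−BK = [-0.3323 0.9879; -0.3354 1.0243]
AᵀP(A−BK) = [0.2777 -0.3323; -0.3323 0.9879]
P' = Q + AᵀP(A−BK) = [4.5277 -1.8323; -1.8323 9.9879]
tr(P') = 14.5156

-0.3338 0.0061


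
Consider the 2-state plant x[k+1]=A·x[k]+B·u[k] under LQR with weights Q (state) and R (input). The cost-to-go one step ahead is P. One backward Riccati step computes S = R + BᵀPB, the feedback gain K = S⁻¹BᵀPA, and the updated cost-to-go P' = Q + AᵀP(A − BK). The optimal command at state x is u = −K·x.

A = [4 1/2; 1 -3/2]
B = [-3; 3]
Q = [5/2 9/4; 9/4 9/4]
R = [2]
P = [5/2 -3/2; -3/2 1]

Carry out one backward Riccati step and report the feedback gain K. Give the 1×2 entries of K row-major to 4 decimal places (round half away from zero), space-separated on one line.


-0.6694 -0.2851

BᵀP = [-12.0000 7.5000]
S = R + BᵀPB = [2] + [58.5000] = [60.5000]
BᵀPA = [-40.5000 -17.2500]
K = S⁻¹·BᵀPA = [-0.6694 -0.2851]
A−BK = [1.9917 -0.3554; 3.0083 -0.6446]
AᵀP(A−BK) = [1.8884 0.2025; 0.2025 0.2066]
P' = Q + AᵀP(A−BK) = [4.3884 2.4525; 2.4525 2.4566]
tr(P') = 6.8450


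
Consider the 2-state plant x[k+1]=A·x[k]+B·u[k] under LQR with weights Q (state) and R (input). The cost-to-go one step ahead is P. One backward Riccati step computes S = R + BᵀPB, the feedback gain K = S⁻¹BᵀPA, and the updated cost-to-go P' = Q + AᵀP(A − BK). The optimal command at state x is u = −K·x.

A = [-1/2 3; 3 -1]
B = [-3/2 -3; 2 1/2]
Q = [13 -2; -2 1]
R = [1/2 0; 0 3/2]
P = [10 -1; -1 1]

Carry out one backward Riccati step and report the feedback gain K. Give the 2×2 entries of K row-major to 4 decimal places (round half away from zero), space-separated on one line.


1.2840 -0.4434 -0.4431 -0.7558

BᵀP = [-17.0000 3.5000; -30.5000 3.5000]
S = R + BᵀPB = [1/2 0; 0 3/2] + [32.5000 52.7500; 52.7500 93.2500] = [33.0000 52.7500; 52.7500 94.7500]
BᵀPA = [19.0000 -54.5000; 25.7500 -95.0000]
K = S⁻¹·BᵀPA = [1.2840 -0.4434; -0.4431 -0.7558]
A−BK = [0.0968 0.0676; 0.6535 0.2648]
AᵀP(A−BK) = [1.5131 0.3862; 0.3862 1.0350]
P' = Q + AᵀP(A−BK) = [14.5131 -1.6138; -1.6138 2.0350]
tr(P') = 16.5481


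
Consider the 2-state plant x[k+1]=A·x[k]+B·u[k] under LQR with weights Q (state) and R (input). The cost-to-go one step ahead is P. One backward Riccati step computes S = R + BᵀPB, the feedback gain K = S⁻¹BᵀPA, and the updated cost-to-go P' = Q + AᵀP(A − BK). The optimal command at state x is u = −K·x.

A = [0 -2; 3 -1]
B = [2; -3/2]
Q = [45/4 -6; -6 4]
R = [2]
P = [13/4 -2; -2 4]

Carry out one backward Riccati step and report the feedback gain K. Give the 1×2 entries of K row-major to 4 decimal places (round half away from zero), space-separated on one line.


BᵀP = [9.5000 -10.0000]
S = R + BᵀPB = [2] + [34.0000] = [36.0000]
BᵀPA = [-30.0000 -9.0000]
K = S⁻¹·BᵀPA = [-0.8333 -0.2500]
A−BK = [1.6667 -1.5000; 1.7500 -1.3750]
AᵀP(A−BK) = [11.0000 -7.5000; -7.5000 6.7500]
P' = Q + AᵀP(A−BK) = [22.2500 -13.5000; -13.5000 10.7500]
tr(P') = 33.0000

-0.8333 -0.2500


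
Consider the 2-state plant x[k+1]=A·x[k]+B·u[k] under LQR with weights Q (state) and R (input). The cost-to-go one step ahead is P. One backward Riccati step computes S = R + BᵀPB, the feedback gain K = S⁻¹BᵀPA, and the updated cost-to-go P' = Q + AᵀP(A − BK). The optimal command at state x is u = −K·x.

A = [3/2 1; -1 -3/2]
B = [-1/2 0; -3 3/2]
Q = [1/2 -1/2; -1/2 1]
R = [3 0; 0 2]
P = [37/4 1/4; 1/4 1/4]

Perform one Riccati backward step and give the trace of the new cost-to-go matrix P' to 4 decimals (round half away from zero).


22.0020

BᵀP = [-5.3750 -0.8750; 0.3750 0.3750]
S = R + BᵀPB = [3 0; 0 2] + [5.3125 -1.3125; -1.3125 0.5625] = [8.3125 -1.3125; -1.3125 2.5625]
BᵀPA = [-7.1875 -4.0625; 0.1875 -0.1875]
K = S⁻¹·BᵀPA = [-0.9282 -0.5443; -0.4022 -0.3520]
A−BK = [1.0359 0.7279; -3.1812 -2.6049]
AᵀP(A−BK) = [13.7167 9.5914; 9.5914 6.7853]
P' = Q + AᵀP(A−BK) = [14.2167 9.0914; 9.0914 7.7853]
tr(P') = 22.0020


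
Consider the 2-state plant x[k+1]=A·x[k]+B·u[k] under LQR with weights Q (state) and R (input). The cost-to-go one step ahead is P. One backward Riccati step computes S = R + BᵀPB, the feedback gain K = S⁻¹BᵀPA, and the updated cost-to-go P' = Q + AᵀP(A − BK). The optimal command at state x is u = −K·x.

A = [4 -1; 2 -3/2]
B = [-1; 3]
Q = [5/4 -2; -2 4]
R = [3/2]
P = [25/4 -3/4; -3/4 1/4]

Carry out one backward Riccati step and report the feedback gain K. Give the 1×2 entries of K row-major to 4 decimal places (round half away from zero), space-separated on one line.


BᵀP = [-8.5000 1.5000]
S = R + BᵀPB = [3/2] + [13.0000] = [14.5000]
BᵀPA = [-31.0000 6.2500]
K = S⁻¹·BᵀPA = [-2.1379 0.4310]
A−BK = [1.8621 -0.5690; 8.4138 -2.7931]
AᵀP(A−BK) = [22.7241 -6.3879; -6.3879 1.8685]
P' = Q + AᵀP(A−BK) = [23.9741 -8.3879; -8.3879 5.8685]
tr(P') = 29.8427

-2.1379 0.4310


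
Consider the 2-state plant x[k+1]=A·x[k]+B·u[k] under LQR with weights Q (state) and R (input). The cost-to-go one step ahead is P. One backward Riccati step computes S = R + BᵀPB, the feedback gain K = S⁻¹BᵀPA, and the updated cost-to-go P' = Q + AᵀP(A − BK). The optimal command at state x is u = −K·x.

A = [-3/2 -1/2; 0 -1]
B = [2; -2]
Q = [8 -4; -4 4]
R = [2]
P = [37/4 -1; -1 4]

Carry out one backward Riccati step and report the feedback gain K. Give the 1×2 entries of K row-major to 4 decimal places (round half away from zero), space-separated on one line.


-0.4881 -0.0040

BᵀP = [20.5000 -10.0000]
S = R + BᵀPB = [2] + [61.0000] = [63.0000]
BᵀPA = [-30.7500 -0.2500]
K = S⁻¹·BᵀPA = [-0.4881 -0.0040]
A−BK = [-0.5238 -0.4921; -0.9762 -1.0079]
AᵀP(A−BK) = [5.8036 5.3155; 5.3155 5.3115]
P' = Q + AᵀP(A−BK) = [13.8036 1.3155; 1.3155 9.3115]
tr(P') = 23.1151


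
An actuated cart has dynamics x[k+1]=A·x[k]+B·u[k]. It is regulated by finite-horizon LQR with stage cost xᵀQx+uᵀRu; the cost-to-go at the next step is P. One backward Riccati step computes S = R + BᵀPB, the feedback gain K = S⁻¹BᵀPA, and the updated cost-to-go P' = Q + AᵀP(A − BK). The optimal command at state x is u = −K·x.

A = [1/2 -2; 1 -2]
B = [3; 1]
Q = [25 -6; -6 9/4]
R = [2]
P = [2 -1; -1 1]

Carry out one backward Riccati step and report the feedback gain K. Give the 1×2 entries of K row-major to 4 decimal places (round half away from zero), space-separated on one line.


0.0333 -0.4000

BᵀP = [5.0000 -2.0000]
S = R + BᵀPB = [2] + [13.0000] = [15.0000]
BᵀPA = [0.5000 -6.0000]
K = S⁻¹·BᵀPA = [0.0333 -0.4000]
A−BK = [0.4000 -0.8000; 0.9667 -1.6000]
AᵀP(A−BK) = [0.4833 -0.8000; -0.8000 1.6000]
P' = Q + AᵀP(A−BK) = [25.4833 -6.8000; -6.8000 3.8500]
tr(P') = 29.3333


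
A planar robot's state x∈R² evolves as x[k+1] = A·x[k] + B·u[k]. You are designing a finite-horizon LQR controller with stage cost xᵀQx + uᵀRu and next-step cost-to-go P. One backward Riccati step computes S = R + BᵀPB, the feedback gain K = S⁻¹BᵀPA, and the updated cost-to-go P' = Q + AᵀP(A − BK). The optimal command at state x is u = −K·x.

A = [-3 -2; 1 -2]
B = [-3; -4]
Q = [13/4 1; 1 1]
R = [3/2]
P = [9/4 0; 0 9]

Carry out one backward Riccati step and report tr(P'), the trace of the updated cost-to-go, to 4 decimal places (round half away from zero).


BᵀP = [-6.7500 -36.0000]
S = R + BᵀPB = [3/2] + [164.2500] = [165.7500]
BᵀPA = [-15.7500 85.5000]
K = S⁻¹·BᵀPA = [-0.0950 0.5158]
A−BK = [-3.2851 -0.4525; 0.6199 0.0633]
AᵀP(A−BK) = [27.7534 3.6244; 3.6244 0.8959]
P' = Q + AᵀP(A−BK) = [31.0034 4.6244; 4.6244 1.8959]
tr(P') = 32.8993

32.8993


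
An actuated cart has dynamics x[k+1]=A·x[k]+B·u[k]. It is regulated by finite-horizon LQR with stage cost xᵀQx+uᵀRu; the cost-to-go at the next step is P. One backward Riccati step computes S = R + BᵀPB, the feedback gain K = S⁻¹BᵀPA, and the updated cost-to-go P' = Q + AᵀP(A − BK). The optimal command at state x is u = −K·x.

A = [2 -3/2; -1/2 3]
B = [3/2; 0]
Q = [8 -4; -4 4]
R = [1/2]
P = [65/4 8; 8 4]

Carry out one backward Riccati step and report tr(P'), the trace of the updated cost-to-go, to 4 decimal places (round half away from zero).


BᵀP = [24.3750 12.0000]
S = R + BᵀPB = [1/2] + [36.5625] = [37.0625]
BᵀPA = [42.7500 -0.5625]
K = S⁻¹·BᵀPA = [1.1535 -0.0152]
A−BK = [0.2698 -1.4772; -0.5000 3.0000]
AᵀP(A−BK) = [0.6897 -0.1012; -0.1012 0.5540]
P' = Q + AᵀP(A−BK) = [8.6897 -4.1012; -4.1012 4.5540]
tr(P') = 13.2437

13.2437


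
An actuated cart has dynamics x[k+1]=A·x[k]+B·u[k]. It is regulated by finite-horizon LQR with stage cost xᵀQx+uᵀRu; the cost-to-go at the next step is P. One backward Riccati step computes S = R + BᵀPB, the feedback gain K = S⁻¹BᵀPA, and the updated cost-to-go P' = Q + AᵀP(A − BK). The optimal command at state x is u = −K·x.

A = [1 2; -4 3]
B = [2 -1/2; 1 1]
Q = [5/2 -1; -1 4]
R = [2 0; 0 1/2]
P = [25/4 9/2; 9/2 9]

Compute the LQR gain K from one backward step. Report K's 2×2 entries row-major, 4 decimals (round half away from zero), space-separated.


-0.4449 1.3592 -3.2608 1.5372

BᵀP = [17.0000 18.0000; 1.3750 6.7500]
S = R + BᵀPB = [2 0; 0 1/2] + [52.0000 9.5000; 9.5000 6.0625] = [54.0000 9.5000; 9.5000 6.5625]
BᵀPA = [-55.0000 88.0000; -25.6250 23.0000]
K = S⁻¹·BᵀPA = [-0.4449 1.3592; -3.2608 1.5372]
A−BK = [0.2593 0.0502; -0.2944 0.1036]
AᵀP(A−BK) = [6.2253 -3.8542; -3.8542 5.0355]
P' = Q + AᵀP(A−BK) = [8.7253 -4.8542; -4.8542 9.0355]
tr(P') = 17.7608


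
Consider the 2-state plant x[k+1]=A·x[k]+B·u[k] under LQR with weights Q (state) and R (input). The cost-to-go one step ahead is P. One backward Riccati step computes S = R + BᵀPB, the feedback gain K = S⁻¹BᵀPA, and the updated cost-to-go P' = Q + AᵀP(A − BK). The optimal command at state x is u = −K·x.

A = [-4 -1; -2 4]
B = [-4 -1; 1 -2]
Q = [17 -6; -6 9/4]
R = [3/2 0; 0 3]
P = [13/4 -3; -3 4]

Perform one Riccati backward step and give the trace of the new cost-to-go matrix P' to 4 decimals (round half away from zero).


28.5024

BᵀP = [-16.0000 16.0000; 2.7500 -5.0000]
S = R + BᵀPB = [3/2 0; 0 3] + [80.0000 -16.0000; -16.0000 7.2500] = [81.5000 -16.0000; -16.0000 10.2500]
BᵀPA = [32.0000 80.0000; -1.0000 -22.7500]
K = S⁻¹·BᵀPA = [0.5385 0.7871; 0.7430 -0.9909]
A−BK = [-1.1029 1.1573; -1.0524 1.2311]
AᵀP(A−BK) = [3.5107 -3.1767; -3.1767 5.7417]
P' = Q + AᵀP(A−BK) = [20.5107 -9.1767; -9.1767 7.9917]
tr(P') = 28.5024


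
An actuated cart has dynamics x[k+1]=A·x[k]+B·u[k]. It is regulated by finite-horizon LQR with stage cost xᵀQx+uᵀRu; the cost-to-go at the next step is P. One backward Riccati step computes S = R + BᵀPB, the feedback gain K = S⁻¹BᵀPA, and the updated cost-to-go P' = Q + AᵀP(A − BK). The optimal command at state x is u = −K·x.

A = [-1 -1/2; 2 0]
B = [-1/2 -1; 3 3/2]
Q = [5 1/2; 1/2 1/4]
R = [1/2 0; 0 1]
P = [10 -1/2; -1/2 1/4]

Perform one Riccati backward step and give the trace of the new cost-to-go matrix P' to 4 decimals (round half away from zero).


BᵀP = [-6.5000 1.0000; -10.7500 0.8750]
S = R + BᵀPB = [1/2 0; 0 1] + [6.2500 8.0000; 8.0000 12.0625] = [6.7500 8.0000; 8.0000 13.0625]
BᵀPA = [8.5000 3.2500; 12.5000 5.3750]
K = S⁻¹·BᵀPA = [0.4564 -0.0226; 0.6774 0.4253]
A−BK = [-0.0944 -0.0860; -0.3853 -0.5701]
AᵀP(A−BK) = [0.6529 0.3756; 0.3756 0.2873]
P' = Q + AᵀP(A−BK) = [5.6529 0.8756; 0.8756 0.5373]
tr(P') = 6.1902

6.1902


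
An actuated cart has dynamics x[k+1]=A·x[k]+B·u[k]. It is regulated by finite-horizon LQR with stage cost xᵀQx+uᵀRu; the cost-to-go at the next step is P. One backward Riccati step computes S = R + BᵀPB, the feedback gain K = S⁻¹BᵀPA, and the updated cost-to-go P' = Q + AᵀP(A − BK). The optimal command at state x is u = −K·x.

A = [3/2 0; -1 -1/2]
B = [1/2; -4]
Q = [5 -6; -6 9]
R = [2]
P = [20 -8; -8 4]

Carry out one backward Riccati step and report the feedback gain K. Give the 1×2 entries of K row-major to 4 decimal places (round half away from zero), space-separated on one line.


BᵀP = [42.0000 -20.0000]
S = R + BᵀPB = [2] + [101.0000] = [103.0000]
BᵀPA = [83.0000 10.0000]
K = S⁻¹·BᵀPA = [0.8058 0.0971]
A−BK = [1.0971 -0.0485; 2.2233 -0.1117]
AᵀP(A−BK) = [6.1165 -0.0583; -0.0583 0.0291]
P' = Q + AᵀP(A−BK) = [11.1165 -6.0583; -6.0583 9.0291]
tr(P') = 20.1456

0.8058 0.0971


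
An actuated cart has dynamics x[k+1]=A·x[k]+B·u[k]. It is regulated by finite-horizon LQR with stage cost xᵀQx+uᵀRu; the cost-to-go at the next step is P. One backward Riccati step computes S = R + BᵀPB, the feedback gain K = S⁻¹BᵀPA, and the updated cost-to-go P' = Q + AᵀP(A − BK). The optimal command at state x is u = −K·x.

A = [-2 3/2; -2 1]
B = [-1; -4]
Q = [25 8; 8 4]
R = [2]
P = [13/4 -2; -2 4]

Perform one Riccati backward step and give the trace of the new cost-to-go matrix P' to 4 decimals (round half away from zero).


39.9977

BᵀP = [4.7500 -14.0000]
S = R + BᵀPB = [2] + [51.2500] = [53.2500]
BᵀPA = [18.5000 -6.8750]
K = S⁻¹·BᵀPA = [0.3474 -0.1291]
A−BK = [-1.6526 1.3709; -0.6103 0.4836]
AᵀP(A−BK) = [6.5728 -5.3615; -5.3615 4.4249]
P' = Q + AᵀP(A−BK) = [31.5728 2.6385; 2.6385 8.4249]
tr(P') = 39.9977


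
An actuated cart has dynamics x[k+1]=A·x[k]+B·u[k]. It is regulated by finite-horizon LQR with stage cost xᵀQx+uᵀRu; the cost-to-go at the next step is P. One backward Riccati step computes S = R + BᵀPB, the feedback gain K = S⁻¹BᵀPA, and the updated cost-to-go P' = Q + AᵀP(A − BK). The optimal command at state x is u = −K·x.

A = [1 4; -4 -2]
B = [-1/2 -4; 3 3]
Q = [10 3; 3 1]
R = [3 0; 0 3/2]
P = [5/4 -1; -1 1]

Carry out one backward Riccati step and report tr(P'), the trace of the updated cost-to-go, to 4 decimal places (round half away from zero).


BᵀP = [-3.6250 3.5000; -8.0000 7.0000]
S = R + BᵀPB = [3 0; 0 3/2] + [12.3125 25.0000; 25.0000 53.0000] = [15.3125 25.0000; 25.0000 54.5000]
BᵀPA = [-17.6250 -21.5000; -36.0000 -46.0000]
K = S⁻¹·BᵀPA = [-0.2890 -0.1038; -0.5280 -0.7964]
A−BK = [-1.2564 0.7624; -1.5490 0.7007]
AᵀP(A−BK) = [1.1490 0.4993; 0.4993 1.1329]
P' = Q + AᵀP(A−BK) = [11.1490 3.4993; 3.4993 2.1329]
tr(P') = 13.2819

13.2819


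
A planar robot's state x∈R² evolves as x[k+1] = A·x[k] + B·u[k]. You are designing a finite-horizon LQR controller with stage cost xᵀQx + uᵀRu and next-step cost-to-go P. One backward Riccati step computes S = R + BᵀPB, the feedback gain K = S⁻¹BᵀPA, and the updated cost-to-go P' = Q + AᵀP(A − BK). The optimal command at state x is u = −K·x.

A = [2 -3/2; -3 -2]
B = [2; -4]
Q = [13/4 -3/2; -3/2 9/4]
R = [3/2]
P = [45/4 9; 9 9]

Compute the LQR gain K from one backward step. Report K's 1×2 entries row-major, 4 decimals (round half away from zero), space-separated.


0.5806 1.2097

BᵀP = [-13.5000 -18.0000]
S = R + BᵀPB = [3/2] + [45.0000] = [46.5000]
BᵀPA = [27.0000 56.2500]
K = S⁻¹·BᵀPA = [0.5806 1.2097]
A−BK = [0.8387 -3.9194; -0.6774 2.8387]
AᵀP(A−BK) = [2.3226 -7.9113; -7.9113 47.2681]
P' = Q + AᵀP(A−BK) = [5.5726 -9.4113; -9.4113 49.5181]
tr(P') = 55.0907


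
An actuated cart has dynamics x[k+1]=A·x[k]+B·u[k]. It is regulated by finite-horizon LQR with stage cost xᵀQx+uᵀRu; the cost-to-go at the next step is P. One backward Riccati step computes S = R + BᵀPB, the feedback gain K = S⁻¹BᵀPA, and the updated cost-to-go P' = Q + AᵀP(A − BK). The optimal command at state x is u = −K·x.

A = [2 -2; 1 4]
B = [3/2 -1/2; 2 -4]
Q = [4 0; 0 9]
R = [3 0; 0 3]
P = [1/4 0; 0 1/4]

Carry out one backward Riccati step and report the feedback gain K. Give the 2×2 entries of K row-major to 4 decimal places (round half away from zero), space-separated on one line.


0.2221 0.0228 -0.1082 -0.5239

BᵀP = [0.3750 0.5000; -0.1250 -1.0000]
S = R + BᵀPB = [3 0; 0 3] + [1.5625 -2.1875; -2.1875 4.0625] = [4.5625 -2.1875; -2.1875 7.0625]
BᵀPA = [1.2500 1.2500; -1.2500 -3.7500]
K = S⁻¹·BᵀPA = [0.2221 0.0228; -0.1082 -0.5239]
A−BK = [1.6128 -2.2961; 0.1230 1.8588]
AᵀP(A−BK) = [0.8371 -0.6834; -0.6834 3.0068]
P' = Q + AᵀP(A−BK) = [4.8371 -0.6834; -0.6834 12.0068]
tr(P') = 16.8440


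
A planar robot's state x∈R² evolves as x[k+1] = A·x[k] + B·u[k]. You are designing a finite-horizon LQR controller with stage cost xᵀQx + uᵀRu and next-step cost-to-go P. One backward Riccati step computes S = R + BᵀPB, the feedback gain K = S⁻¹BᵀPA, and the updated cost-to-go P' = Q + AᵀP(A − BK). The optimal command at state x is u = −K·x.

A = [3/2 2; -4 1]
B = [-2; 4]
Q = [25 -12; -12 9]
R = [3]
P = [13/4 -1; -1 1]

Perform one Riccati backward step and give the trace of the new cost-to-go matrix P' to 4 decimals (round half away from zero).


BᵀP = [-10.5000 6.0000]
S = R + BᵀPB = [3] + [45.0000] = [48.0000]
BᵀPA = [-39.7500 -15.0000]
K = S⁻¹·BᵀPA = [-0.8281 -0.3125]
A−BK = [-0.1563 1.3750; -0.6875 2.2500]
AᵀP(A−BK) = [2.3945 -0.1719; -0.1719 5.3125]
P' = Q + AᵀP(A−BK) = [27.3945 -12.1719; -12.1719 14.3125]
tr(P') = 41.7070

41.7070


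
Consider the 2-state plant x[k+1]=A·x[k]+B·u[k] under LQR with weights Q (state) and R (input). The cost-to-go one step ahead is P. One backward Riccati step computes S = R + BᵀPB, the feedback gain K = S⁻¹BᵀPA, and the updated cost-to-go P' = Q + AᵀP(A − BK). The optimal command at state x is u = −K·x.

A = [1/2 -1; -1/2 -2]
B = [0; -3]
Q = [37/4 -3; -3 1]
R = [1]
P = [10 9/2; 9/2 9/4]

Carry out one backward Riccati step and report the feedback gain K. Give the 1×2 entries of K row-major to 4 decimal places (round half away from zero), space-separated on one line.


-0.1588 1.2706

BᵀP = [-13.5000 -6.7500]
S = R + BᵀPB = [1] + [20.2500] = [21.2500]
BᵀPA = [-3.3750 27.0000]
K = S⁻¹·BᵀPA = [-0.1588 1.2706]
A−BK = [0.5000 -1.0000; -0.9765 1.8118]
AᵀP(A−BK) = [0.2765 -0.7118; -0.7118 2.6941]
P' = Q + AᵀP(A−BK) = [9.5265 -3.7118; -3.7118 3.6941]
tr(P') = 13.2206


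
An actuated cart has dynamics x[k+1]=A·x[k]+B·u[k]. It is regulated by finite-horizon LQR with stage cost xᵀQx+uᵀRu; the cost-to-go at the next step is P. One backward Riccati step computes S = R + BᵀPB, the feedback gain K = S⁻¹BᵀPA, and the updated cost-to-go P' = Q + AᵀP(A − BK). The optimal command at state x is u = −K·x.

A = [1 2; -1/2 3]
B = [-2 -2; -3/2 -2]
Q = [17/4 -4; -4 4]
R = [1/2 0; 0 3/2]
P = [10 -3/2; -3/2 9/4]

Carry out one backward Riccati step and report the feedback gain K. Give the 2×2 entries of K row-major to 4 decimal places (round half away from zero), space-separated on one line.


-0.9306 -0.1543 0.4541 -0.8548

BᵀP = [-17.7500 -0.3750; -17.0000 -1.5000]
S = R + BᵀPB = [1/2 0; 0 3/2] + [36.0625 36.2500; 36.2500 37.0000] = [36.5625 36.2500; 36.2500 38.5000]
BᵀPA = [-17.5625 -36.6250; -16.2500 -38.5000]
K = S⁻¹·BᵀPA = [-0.9306 -0.1543; 0.4541 -0.8548]
A−BK = [0.0471 -0.0180; -0.9876 1.0591]
AᵀP(A−BK) = [3.0987 -2.9740; -2.9740 3.6922]
P' = Q + AᵀP(A−BK) = [7.3487 -6.9740; -6.9740 7.6922]
tr(P') = 15.0408


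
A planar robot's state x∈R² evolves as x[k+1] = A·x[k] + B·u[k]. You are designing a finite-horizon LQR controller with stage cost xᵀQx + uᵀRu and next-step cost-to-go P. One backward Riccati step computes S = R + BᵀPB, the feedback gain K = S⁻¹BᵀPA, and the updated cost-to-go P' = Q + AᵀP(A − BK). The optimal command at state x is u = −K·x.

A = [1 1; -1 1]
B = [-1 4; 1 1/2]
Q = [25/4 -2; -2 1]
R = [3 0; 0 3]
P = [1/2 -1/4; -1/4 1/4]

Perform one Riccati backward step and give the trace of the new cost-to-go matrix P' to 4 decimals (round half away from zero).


7.8279

BᵀP = [-0.7500 0.5000; 1.8750 -0.8750]
S = R + BᵀPB = [3 0; 0 3] + [1.2500 -2.7500; -2.7500 7.0625] = [4.2500 -2.7500; -2.7500 10.0625]
BᵀPA = [-1.2500 -0.2500; 2.7500 1.0000]
K = S⁻¹·BᵀPA = [-0.1425 0.0067; 0.2344 0.1012]
A−BK = [-0.0799 0.6019; -0.9747 0.9427]
AᵀP(A−BK) = [0.4274 -0.0200; -0.0200 0.1505]
P' = Q + AᵀP(A−BK) = [6.6774 -2.0200; -2.0200 1.1505]
tr(P') = 7.8279


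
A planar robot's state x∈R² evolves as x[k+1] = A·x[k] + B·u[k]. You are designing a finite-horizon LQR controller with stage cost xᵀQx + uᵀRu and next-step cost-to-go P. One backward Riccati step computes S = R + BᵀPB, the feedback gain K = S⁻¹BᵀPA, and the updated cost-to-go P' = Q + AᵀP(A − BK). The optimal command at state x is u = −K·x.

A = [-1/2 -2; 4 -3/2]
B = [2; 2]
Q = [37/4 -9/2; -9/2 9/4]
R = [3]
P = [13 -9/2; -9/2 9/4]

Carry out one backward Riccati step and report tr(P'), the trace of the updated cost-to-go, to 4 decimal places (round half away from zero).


47.2121

BᵀP = [17.0000 -4.5000]
S = R + BᵀPB = [3] + [25.0000] = [28.0000]
BᵀPA = [-26.5000 -27.2500]
K = S⁻¹·BᵀPA = [-0.9464 -0.9732]
A−BK = [1.3929 -0.0536; 5.8929 0.4464]
AᵀP(A−BK) = [32.1696 6.3348; 6.3348 3.5424]
P' = Q + AᵀP(A−BK) = [41.4196 1.8348; 1.8348 5.7924]
tr(P') = 47.2121


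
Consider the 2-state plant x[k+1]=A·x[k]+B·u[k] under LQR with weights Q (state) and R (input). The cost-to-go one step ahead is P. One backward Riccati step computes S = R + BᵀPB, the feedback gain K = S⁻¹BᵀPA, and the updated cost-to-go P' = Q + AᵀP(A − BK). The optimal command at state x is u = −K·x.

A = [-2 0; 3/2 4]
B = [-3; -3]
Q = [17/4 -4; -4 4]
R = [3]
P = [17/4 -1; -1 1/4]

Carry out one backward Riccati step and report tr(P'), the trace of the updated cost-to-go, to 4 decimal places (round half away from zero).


12.1158

BᵀP = [-9.7500 2.2500]
S = R + BᵀPB = [3] + [22.5000] = [25.5000]
BᵀPA = [22.8750 9.0000]
K = S⁻¹·BᵀPA = [0.8971 0.3529]
A−BK = [0.6912 1.0588; 4.1912 5.0588]
AᵀP(A−BK) = [3.0423 1.4265; 1.4265 0.8235]
P' = Q + AᵀP(A−BK) = [7.2923 -2.5735; -2.5735 4.8235]
tr(P') = 12.1158


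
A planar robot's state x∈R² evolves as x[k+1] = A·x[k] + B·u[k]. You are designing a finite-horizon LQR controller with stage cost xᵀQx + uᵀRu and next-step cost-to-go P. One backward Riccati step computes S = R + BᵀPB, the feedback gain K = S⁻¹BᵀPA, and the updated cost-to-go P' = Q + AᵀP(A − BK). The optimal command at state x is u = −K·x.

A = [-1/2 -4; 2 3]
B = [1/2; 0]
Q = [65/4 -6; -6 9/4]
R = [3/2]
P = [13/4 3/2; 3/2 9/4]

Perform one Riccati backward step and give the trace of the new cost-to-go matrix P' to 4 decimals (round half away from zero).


53.5473

BᵀP = [1.6250 0.7500]
S = R + BᵀPB = [3/2] + [0.8125] = [2.3125]
BᵀPA = [0.6875 -4.2500]
K = S⁻¹·BᵀPA = [0.2973 -1.8378]
A−BK = [-0.6486 -3.0811; 2.0000 3.0000]
AᵀP(A−BK) = [6.6081 7.0135; 7.0135 28.4392]
P' = Q + AᵀP(A−BK) = [22.8581 1.0135; 1.0135 30.6892]
tr(P') = 53.5473


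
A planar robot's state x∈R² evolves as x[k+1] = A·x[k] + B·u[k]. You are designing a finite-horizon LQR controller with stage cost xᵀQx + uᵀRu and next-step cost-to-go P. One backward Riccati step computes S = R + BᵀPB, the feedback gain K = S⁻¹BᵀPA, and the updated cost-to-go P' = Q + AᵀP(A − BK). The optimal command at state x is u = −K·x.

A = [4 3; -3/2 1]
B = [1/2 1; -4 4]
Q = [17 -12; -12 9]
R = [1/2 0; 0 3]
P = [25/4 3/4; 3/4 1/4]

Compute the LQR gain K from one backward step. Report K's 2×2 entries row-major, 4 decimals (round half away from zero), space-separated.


BᵀP = [0.1250 -0.6250; 9.2500 1.7500]
S = R + BᵀPB = [1/2 0; 0 3] + [2.5625 -2.3750; -2.3750 16.2500] = [3.0625 -2.3750; -2.3750 19.2500]
BᵀPA = [1.4375 -0.2500; 34.3750 29.5000]
K = S⁻¹·BᵀPA = [2.0504 1.2239; 2.0387 1.6835]
A−BK = [0.9361 0.7046; -1.4531 -0.8382]
AᵀP(A−BK) = [18.5352 14.6213; 14.6213 11.6436]
P' = Q + AᵀP(A−BK) = [35.5352 2.6213; 2.6213 20.6436]
tr(P') = 56.1788

2.0504 1.2239 2.0387 1.6835


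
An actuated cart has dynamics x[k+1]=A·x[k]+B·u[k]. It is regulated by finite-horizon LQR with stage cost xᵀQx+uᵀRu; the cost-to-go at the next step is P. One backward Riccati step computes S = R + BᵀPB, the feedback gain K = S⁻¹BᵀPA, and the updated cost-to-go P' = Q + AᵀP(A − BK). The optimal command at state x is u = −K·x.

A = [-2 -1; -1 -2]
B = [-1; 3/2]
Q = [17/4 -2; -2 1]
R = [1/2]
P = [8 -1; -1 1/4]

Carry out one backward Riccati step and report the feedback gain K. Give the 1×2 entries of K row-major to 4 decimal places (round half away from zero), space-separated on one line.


1.4611 0.5596

BᵀP = [-9.5000 1.3750]
S = R + BᵀPB = [1/2] + [11.5625] = [12.0625]
BᵀPA = [17.6250 6.7500]
K = S⁻¹·BᵀPA = [1.4611 0.5596]
A−BK = [-0.5389 -0.4404; -3.1917 -2.8394]
AᵀP(A−BK) = [2.4974 1.6373; 1.6373 1.2228]
P' = Q + AᵀP(A−BK) = [6.7474 -0.3627; -0.3627 2.2228]
tr(P') = 8.9702


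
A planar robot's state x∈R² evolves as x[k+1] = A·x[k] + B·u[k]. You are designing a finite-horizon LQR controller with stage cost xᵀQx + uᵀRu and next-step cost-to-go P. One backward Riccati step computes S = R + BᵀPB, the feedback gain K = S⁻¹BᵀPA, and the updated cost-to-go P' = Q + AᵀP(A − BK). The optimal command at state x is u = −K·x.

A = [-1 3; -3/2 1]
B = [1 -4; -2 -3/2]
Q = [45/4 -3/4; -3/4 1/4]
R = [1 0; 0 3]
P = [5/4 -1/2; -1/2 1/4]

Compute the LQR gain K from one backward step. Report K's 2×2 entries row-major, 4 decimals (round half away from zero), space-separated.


0.0117 0.4880 0.1082 -0.4250

BᵀP = [2.2500 -1.0000; -4.2500 1.6250]
S = R + BᵀPB = [1 0; 0 3] + [4.2500 -7.5000; -7.5000 14.5625] = [5.2500 -7.5000; -7.5000 17.5625]
BᵀPA = [-0.7500 5.7500; 1.8125 -11.1250]
K = S⁻¹·BᵀPA = [0.0117 0.4880; 0.1082 -0.4250]
A−BK = [-0.5789 0.8118; -1.3142 1.3385]
AᵀP(A−BK) = [0.1252 -0.2386; -0.2386 0.9652]
P' = Q + AᵀP(A−BK) = [11.3752 -0.9886; -0.9886 1.2152]
tr(P') = 12.5904


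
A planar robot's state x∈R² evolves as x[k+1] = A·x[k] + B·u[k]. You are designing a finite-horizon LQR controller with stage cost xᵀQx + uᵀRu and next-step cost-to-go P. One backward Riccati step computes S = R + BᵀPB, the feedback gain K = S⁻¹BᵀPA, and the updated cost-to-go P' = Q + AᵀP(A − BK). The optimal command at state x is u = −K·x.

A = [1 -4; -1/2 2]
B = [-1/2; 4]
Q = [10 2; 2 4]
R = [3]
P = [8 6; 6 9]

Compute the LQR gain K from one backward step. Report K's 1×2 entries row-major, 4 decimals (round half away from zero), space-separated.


0.0280 -0.1120

BᵀP = [20.0000 33.0000]
S = R + BᵀPB = [3] + [122.0000] = [125.0000]
BᵀPA = [3.5000 -14.0000]
K = S⁻¹·BᵀPA = [0.0280 -0.1120]
A−BK = [1.0140 -4.0560; -0.6120 2.4480]
AᵀP(A−BK) = [4.1520 -16.6080; -16.6080 66.4320]
P' = Q + AᵀP(A−BK) = [14.1520 -14.6080; -14.6080 70.4320]
tr(P') = 84.5840


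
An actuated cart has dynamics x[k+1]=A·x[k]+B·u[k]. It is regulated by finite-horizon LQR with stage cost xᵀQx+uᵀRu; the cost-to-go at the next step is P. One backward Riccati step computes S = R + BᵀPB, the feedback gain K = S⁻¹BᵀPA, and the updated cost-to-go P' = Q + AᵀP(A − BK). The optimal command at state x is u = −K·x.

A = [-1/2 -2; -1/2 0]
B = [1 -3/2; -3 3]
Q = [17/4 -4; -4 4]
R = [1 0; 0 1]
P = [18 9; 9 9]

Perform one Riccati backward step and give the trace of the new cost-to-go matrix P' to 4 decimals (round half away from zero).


32.9916

BᵀP = [-9.0000 -18.0000; 0.0000 13.5000]
S = R + BᵀPB = [1 0; 0 1] + [45.0000 -40.5000; -40.5000 40.5000] = [46.0000 -40.5000; -40.5000 41.5000]
BᵀPA = [13.5000 18.0000; -6.7500 0.0000]
K = S⁻¹·BᵀPA = [1.0674 2.7795; 0.8791 2.7126]
A−BK = [-0.2488 -0.7107; 0.0651 0.2009]
AᵀP(A−BK) = [2.7733 7.7860; 7.7860 21.9684]
P' = Q + AᵀP(A−BK) = [7.0233 3.7860; 3.7860 25.9684]
tr(P') = 32.9916


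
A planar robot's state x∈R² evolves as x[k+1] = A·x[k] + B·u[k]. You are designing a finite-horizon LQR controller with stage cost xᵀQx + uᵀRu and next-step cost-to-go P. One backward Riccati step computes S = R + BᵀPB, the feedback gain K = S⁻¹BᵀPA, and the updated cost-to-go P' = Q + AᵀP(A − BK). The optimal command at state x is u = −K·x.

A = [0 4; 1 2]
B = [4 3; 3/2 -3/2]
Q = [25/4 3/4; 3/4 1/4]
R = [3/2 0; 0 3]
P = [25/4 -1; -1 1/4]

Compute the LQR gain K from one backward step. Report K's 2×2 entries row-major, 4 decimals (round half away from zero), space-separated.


0.0159 0.7684 -0.0666 0.2310

BᵀP = [23.5000 -3.6250; 20.2500 -3.3750]
S = R + BᵀPB = [3/2 0; 0 3] + [88.5625 75.9375; 75.9375 65.8125] = [90.0625 75.9375; 75.9375 68.8125]
BᵀPA = [-3.6250 86.7500; -3.3750 74.2500]
K = S⁻¹·BᵀPA = [0.0159 0.7684; -0.0666 0.2310]
A−BK = [0.1362 0.2332; 0.8763 1.1940]
AᵀP(A−BK) = [0.0829 0.0653; 0.0653 1.1852]
P' = Q + AᵀP(A−BK) = [6.3329 0.8153; 0.8153 1.4352]
tr(P') = 7.7681


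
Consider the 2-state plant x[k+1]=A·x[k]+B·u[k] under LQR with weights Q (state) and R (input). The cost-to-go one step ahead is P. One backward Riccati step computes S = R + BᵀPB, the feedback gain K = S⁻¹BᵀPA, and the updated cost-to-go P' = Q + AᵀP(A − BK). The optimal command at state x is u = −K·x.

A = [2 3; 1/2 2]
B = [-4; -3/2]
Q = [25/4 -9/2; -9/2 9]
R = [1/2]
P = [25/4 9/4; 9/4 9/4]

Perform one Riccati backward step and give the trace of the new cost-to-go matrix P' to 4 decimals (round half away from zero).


BᵀP = [-28.3750 -12.3750]
S = R + BᵀPB = [1/2] + [132.0625] = [132.5625]
BᵀPA = [-62.9375 -109.8750]
K = S⁻¹·BᵀPA = [-0.4748 -0.8289]
A−BK = [0.1009 -0.3154; -0.2122 0.7567]
AᵀP(A−BK) = [0.1813 -0.0410; -0.0410 1.1796]
P' = Q + AᵀP(A−BK) = [6.4313 -4.5410; -4.5410 10.1796]
tr(P') = 16.6109

16.6109


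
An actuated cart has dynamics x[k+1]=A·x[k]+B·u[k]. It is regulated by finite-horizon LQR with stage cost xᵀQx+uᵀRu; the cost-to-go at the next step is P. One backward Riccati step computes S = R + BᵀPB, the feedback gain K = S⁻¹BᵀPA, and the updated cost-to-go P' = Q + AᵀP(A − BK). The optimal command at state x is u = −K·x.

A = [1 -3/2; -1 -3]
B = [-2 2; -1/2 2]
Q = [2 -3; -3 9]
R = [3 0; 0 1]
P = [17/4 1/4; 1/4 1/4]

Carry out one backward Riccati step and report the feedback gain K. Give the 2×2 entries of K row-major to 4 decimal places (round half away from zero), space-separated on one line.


BᵀP = [-8.6250 -0.6250; 9.0000 1.0000]
S = R + BᵀPB = [3 0; 0 1] + [17.5625 -18.5000; -18.5000 20.0000] = [20.5625 -18.5000; -18.5000 21.0000]
BᵀPA = [-8.0000 14.8125; 8.0000 -16.5000]
K = S⁻¹·BᵀPA = [-0.2233 0.0649; 0.1842 -0.7285]
A−BK = [0.1849 0.0869; -1.4801 -1.5105]
AᵀP(A−BK) = [0.7397 0.3475; 0.3475 1.0803]
P' = Q + AᵀP(A−BK) = [2.7397 -2.6525; -2.6525 10.0803]
tr(P') = 12.8200

-0.2233 0.0649 0.1842 -0.7285


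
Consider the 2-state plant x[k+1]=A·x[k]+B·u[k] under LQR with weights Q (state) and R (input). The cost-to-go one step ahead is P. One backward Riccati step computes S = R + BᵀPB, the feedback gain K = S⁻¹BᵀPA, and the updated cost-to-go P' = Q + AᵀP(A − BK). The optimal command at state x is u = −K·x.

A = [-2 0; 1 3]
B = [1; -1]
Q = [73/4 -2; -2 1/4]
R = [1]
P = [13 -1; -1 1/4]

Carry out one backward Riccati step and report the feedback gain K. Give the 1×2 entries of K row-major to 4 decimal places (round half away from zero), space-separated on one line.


BᵀP = [14.0000 -1.2500]
S = R + BᵀPB = [1] + [15.2500] = [16.2500]
BᵀPA = [-29.2500 -3.7500]
K = S⁻¹·BᵀPA = [-1.8000 -0.2308]
A−BK = [-0.2000 0.2308; -0.8000 2.7692]
AᵀP(A−BK) = [3.6000 0.0000; 0.0000 1.3846]
P' = Q + AᵀP(A−BK) = [21.8500 -2.0000; -2.0000 1.6346]
tr(P') = 23.4846

-1.8000 -0.2308
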